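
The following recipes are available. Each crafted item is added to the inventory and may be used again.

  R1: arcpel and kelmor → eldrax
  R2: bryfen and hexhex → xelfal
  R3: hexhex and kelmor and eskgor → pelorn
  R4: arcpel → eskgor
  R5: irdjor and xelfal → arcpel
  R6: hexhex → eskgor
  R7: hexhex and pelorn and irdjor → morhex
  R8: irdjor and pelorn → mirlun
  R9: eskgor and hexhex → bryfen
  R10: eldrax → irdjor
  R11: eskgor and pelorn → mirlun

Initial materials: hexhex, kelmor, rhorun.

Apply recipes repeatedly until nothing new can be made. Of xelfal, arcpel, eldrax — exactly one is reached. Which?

hexhex → eskgor (R6).
Using R9, eskgor and hexhex make bryfen.
Using R2, bryfen and hexhex make xelfal.
eldrax would need arcpel and kelmor (R1), but arcpel is never obtained. arcpel would need irdjor and xelfal (R5), but irdjor is never obtained.

xelfal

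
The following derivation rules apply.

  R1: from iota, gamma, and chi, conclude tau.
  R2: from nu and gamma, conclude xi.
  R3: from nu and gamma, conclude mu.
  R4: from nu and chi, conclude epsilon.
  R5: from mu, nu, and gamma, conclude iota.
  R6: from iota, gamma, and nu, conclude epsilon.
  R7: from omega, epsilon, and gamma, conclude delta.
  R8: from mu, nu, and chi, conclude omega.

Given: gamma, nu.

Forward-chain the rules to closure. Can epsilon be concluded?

From nu and gamma, R3 gives mu.
mu, nu, and gamma hold, so iota follows (R5).
From iota, gamma, and nu, R6 gives epsilon.

Yes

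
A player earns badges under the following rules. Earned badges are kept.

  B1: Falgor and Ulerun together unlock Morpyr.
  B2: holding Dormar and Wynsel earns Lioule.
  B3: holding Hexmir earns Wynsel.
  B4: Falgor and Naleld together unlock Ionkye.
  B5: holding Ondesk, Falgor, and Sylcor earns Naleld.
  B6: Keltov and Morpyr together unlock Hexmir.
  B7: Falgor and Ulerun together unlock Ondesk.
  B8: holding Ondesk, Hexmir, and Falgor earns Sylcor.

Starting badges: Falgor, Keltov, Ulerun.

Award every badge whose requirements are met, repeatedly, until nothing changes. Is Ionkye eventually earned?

Yes

With Falgor and Ulerun, Ondesk is earned (B7).
With Falgor and Ulerun, Morpyr is earned (B1).
With Keltov and Morpyr, Hexmir is earned (B6).
With Ondesk, Hexmir, and Falgor, Sylcor is earned (B8).
With Ondesk, Falgor, and Sylcor, Naleld is earned (B5).
With Falgor and Naleld, Ionkye is earned (B4).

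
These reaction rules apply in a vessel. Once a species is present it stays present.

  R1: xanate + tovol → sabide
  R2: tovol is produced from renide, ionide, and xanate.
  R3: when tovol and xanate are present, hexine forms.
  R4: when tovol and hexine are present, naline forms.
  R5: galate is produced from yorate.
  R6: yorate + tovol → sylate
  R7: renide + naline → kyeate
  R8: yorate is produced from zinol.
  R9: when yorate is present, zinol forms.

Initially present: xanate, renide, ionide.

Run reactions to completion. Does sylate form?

No

sylate would need yorate and tovol (R6), but yorate never forms.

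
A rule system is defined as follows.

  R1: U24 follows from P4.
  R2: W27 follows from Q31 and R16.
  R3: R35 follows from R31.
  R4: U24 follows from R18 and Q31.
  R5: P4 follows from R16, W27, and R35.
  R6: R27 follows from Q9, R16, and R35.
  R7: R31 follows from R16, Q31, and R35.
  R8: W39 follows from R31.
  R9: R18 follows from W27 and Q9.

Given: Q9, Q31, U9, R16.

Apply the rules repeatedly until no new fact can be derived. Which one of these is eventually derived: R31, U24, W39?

U24

From Q31 and R16, R2 gives W27.
W27 and Q9 hold, so R18 follows (R9).
From R18 and Q31, R4 gives U24.
R31 would need R16, Q31, and R35 (R7), but R35 is never established. W39 would need R31 (R8), but R31 is never established.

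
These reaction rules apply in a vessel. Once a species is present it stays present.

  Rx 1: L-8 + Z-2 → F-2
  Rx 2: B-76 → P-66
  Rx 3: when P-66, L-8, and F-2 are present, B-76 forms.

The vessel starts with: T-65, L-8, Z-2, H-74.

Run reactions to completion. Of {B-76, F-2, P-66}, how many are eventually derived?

L-8 and Z-2 present → F-2 forms (Rx 1).
B-76 would need P-66, L-8, and F-2 (Rx 3), but P-66 never forms.
F-2: reached.
P-66 would need B-76 (Rx 2), but B-76 never forms.
Reached: F-2 — 1 of the 3.

1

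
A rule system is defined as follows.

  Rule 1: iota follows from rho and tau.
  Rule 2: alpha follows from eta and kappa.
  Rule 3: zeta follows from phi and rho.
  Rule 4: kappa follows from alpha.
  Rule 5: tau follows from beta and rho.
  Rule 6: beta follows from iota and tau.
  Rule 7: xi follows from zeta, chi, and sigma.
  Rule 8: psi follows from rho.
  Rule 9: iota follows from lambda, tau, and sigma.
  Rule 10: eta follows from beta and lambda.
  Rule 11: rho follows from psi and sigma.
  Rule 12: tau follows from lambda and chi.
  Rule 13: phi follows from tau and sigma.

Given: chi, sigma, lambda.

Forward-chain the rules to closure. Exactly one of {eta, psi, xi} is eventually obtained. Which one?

eta

lambda and chi hold, so tau follows (Rule 12).
From lambda, tau, and sigma, Rule 9 gives iota.
From iota and tau, Rule 6 gives beta.
beta and lambda hold, so eta follows (Rule 10).
psi would need rho (Rule 8), but rho is never established. xi would need zeta, chi, and sigma (Rule 7), but zeta is never established.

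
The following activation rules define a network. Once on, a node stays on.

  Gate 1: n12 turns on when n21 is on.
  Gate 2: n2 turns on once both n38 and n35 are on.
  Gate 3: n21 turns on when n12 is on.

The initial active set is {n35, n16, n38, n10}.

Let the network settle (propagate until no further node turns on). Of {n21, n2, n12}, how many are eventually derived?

Gate 2: n38 and n35 on → n2 on.
n21 would need n12 (Gate 3), but n12 never turns on.
n2: reached.
n12 would need n21 (Gate 1), but n21 never turns on.
Reached: n2 — 1 of the 3.

1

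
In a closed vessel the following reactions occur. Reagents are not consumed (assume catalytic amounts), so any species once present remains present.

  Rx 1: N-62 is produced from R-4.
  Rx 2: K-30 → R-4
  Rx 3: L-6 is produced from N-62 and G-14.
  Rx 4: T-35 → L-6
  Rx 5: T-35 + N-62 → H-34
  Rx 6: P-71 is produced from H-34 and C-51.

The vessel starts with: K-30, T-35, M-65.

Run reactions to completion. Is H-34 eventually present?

Yes

K-30 present → R-4 forms (Rx 2).
R-4 present → N-62 forms (Rx 1).
T-35 and N-62 present → H-34 forms (Rx 5).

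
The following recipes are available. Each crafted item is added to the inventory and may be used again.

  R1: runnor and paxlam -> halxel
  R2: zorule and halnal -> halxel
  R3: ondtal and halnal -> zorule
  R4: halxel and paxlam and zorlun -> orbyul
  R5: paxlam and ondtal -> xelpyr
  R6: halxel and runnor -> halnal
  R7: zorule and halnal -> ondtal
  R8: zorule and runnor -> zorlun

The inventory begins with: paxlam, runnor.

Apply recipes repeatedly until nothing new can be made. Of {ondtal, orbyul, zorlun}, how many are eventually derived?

0

ondtal would need zorule and halnal (R7), but zorule is never obtained.
orbyul would need halxel, paxlam, and zorlun (R4), but zorlun is never obtained.
zorlun would need zorule and runnor (R8), but zorule is never obtained.
None of the 3 are reached.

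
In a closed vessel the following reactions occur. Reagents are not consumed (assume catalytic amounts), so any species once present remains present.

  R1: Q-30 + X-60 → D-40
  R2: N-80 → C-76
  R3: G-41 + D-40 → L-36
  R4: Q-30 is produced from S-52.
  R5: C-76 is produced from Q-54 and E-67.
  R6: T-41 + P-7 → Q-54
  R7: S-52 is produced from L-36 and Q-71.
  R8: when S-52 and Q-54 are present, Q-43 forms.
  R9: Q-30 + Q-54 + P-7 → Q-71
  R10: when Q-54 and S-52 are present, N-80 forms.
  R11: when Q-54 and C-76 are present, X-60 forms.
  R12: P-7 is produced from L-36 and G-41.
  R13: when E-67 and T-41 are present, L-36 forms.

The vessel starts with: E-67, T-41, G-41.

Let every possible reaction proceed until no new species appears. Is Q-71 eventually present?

Q-71 would need Q-30, Q-54, and P-7 (R9), but Q-30 never forms.

No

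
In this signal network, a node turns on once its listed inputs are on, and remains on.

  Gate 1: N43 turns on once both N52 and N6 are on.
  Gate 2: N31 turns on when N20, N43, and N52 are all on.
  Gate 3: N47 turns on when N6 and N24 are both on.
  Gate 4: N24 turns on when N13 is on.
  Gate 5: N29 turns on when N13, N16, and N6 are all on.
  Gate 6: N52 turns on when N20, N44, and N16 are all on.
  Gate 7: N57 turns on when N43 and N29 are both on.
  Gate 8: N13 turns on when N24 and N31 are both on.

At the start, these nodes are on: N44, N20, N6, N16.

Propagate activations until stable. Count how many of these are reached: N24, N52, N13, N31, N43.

3

Gate 6: N20, N44, and N16 on → N52 on.
Gate 1: N52 and N6 on → N43 on.
N20, N43, and N52 are on, so N31 turns on (Gate 2).
N24 would need N13 (Gate 4), but N13 never turns on.
N52: reached.
N13 would need N24 and N31 (Gate 8), but N24 never turns on.
N31: reached.
N43: reached.
Reached: N52, N31, and N43 — 3 of the 5.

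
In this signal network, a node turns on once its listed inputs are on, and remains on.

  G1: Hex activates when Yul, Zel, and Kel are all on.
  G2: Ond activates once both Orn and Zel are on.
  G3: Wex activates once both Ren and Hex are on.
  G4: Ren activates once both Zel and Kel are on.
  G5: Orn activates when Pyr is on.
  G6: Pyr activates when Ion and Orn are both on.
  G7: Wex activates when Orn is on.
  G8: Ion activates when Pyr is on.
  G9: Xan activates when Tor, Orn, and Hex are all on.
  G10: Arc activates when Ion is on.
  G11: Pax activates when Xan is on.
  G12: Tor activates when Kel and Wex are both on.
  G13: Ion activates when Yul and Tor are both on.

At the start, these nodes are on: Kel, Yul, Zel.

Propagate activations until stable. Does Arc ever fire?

G1: Yul, Zel, and Kel on → Hex on.
G4: Zel and Kel on → Ren on.
G3: Ren and Hex on → Wex on.
G12: Kel and Wex on → Tor on.
Yul and Tor are on, so Ion activates (G13).
G10: Ion on → Arc on.

Yes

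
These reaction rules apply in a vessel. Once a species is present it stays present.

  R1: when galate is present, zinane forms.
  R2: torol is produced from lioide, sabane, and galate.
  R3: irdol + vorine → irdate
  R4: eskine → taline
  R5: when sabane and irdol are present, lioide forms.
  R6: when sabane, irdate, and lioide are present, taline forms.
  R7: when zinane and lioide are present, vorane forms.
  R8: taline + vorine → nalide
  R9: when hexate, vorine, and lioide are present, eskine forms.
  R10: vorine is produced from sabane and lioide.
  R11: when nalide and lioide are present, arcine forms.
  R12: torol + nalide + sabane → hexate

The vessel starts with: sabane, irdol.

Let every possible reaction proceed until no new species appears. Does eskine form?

eskine would need hexate, vorine, and lioide (R9), but hexate never forms.

No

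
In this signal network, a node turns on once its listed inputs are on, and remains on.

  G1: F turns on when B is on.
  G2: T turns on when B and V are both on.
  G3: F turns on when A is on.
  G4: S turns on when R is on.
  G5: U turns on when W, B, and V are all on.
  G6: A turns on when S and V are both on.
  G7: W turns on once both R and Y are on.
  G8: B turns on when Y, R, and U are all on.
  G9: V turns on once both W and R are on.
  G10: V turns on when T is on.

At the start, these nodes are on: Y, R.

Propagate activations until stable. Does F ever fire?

Yes

R and Y are on, so W turns on (G7).
R is on, so S turns on (G4).
W and R are on, so V turns on (G9).
G6: S and V on → A on.
G3: A on → F on.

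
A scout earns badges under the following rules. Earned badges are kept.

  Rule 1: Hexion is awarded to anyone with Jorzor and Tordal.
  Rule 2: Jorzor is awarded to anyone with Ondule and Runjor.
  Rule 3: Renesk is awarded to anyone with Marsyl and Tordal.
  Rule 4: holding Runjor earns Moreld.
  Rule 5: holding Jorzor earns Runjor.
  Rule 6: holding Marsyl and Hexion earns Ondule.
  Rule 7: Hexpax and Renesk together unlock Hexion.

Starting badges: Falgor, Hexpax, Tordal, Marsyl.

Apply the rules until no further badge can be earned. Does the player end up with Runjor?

Runjor would need Jorzor (Rule 5), but Jorzor is never earned.

No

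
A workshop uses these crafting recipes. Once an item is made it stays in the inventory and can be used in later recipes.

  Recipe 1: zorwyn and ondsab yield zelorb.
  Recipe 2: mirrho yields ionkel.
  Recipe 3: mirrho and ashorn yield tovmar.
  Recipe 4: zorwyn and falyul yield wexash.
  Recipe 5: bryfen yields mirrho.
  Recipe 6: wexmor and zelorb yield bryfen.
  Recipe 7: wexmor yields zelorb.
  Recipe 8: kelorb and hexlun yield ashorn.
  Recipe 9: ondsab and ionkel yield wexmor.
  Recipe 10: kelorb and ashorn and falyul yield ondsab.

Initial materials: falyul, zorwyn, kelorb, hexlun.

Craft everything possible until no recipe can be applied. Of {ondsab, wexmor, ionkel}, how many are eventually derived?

Using Recipe 8, kelorb and hexlun make ashorn.
kelorb and ashorn and falyul → ondsab (Recipe 10).
ondsab: reached.
wexmor would need ondsab and ionkel (Recipe 9), but ionkel is never obtained.
ionkel would need mirrho (Recipe 2), but mirrho is never obtained.
Reached: ondsab — 1 of the 3.

1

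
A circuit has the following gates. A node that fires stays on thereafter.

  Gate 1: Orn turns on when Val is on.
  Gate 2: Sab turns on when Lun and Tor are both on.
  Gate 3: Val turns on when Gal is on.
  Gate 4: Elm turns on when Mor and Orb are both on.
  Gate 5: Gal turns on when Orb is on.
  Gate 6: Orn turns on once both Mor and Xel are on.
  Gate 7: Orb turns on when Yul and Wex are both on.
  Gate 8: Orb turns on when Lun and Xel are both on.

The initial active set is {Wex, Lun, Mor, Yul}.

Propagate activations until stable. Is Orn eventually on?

Yes

Gate 7: Yul and Wex on → Orb on.
Gate 5: Orb on → Gal on.
Gate 3: Gal on → Val on.
Gate 1: Val on → Orn on.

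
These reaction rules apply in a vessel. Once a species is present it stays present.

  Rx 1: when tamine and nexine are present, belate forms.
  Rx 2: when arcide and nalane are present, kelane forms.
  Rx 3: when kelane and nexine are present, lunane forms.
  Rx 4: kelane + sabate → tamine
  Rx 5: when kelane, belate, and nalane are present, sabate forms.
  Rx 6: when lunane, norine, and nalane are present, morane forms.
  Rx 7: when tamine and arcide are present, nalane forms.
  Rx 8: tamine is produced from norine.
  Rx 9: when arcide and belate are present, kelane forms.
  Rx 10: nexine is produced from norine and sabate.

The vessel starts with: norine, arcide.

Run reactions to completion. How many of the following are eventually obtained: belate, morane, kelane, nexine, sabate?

norine present → tamine forms (Rx 8).
tamine and arcide present → nalane forms (Rx 7).
arcide and nalane present → kelane forms (Rx 2).
belate would need tamine and nexine (Rx 1), but nexine never forms.
morane would need lunane, norine, and nalane (Rx 6), but lunane never forms.
kelane: reached.
nexine would need norine and sabate (Rx 10), but sabate never forms.
sabate would need kelane, belate, and nalane (Rx 5), but belate never forms.
Reached: kelane — 1 of the 5.

1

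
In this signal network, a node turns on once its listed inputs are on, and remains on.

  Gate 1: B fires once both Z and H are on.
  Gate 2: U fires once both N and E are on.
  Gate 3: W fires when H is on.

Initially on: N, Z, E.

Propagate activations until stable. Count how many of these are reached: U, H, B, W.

1

N and E are on, so U fires (Gate 2).
U: reached.
No rule produces H, and it is not given.
B would need Z and H (Gate 1), but H never turns on.
W would need H (Gate 3), but H never turns on.
Reached: U — 1 of the 4.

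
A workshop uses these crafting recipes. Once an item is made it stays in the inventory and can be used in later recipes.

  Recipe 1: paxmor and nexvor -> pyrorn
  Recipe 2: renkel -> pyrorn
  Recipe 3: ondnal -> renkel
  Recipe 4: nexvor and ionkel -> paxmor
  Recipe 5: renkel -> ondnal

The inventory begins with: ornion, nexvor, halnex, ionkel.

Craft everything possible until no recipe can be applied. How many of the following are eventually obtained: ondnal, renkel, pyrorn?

1

Using Recipe 4, nexvor and ionkel make paxmor.
paxmor and nexvor -> pyrorn (Recipe 1).
ondnal would need renkel (Recipe 5), but renkel is never obtained.
renkel would need ondnal (Recipe 3), but ondnal is never obtained.
pyrorn: reached.
Reached: pyrorn — 1 of the 3.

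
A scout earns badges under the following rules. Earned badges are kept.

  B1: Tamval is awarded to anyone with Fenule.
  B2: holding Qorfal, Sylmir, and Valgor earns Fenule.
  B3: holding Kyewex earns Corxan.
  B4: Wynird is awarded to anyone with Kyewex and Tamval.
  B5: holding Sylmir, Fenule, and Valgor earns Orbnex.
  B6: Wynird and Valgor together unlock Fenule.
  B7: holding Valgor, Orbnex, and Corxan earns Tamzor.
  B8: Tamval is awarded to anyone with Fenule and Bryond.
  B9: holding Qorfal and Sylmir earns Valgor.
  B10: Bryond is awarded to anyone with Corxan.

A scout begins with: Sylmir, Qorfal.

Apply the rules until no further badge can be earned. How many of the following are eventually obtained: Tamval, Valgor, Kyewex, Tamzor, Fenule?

With Qorfal and Sylmir, Valgor is earned (B9).
With Qorfal, Sylmir, and Valgor, Fenule is earned (B2).
With Fenule, Tamval is earned (B1).
Tamval: reached.
Valgor: reached.
No rule produces Kyewex, and it is not given.
Tamzor would need Valgor, Orbnex, and Corxan (B7), but Corxan is never earned.
Fenule: reached.
Reached: Tamval, Valgor, and Fenule — 3 of the 5.

3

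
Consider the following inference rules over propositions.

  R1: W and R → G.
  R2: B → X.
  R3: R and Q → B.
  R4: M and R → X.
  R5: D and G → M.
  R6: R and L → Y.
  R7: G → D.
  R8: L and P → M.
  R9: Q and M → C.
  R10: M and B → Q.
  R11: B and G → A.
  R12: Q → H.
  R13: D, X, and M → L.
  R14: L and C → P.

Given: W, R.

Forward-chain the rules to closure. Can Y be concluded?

From W and R, R1 gives G.
G holds, so D follows (R7).
From D and G, R5 gives M.
M and R hold, so X follows (R4).
From D, X, and M, R13 gives L.
From R and L, R6 gives Y.

Yes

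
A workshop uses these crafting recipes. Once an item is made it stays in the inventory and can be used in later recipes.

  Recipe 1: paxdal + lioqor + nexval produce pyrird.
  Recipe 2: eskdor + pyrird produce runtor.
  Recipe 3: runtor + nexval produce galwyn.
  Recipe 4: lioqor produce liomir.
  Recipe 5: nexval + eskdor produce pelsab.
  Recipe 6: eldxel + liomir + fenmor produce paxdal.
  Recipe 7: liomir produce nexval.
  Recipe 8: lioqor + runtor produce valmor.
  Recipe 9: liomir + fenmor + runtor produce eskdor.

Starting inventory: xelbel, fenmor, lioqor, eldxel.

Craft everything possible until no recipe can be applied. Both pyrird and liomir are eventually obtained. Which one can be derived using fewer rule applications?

liomir

liomir: lioqor → liomir (Recipe 4). [1 rule application]
pyrird: lioqor → liomir (Recipe 4). Using Recipe 6, eldxel, liomir, and fenmor make paxdal. liomir → nexval (Recipe 7). Using Recipe 1, paxdal, lioqor, and nexval make pyrird. [4 rule applications]
liomir needs fewer.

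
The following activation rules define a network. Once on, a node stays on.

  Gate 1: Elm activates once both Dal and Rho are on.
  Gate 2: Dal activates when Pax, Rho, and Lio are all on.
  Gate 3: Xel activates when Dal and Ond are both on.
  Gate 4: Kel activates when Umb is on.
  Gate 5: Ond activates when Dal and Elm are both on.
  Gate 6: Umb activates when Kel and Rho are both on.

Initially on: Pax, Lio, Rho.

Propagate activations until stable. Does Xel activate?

Yes

Gate 2: Pax, Rho, and Lio on → Dal on.
Dal and Rho are on, so Elm activates (Gate 1).
Gate 5: Dal and Elm on → Ond on.
Gate 3: Dal and Ond on → Xel on.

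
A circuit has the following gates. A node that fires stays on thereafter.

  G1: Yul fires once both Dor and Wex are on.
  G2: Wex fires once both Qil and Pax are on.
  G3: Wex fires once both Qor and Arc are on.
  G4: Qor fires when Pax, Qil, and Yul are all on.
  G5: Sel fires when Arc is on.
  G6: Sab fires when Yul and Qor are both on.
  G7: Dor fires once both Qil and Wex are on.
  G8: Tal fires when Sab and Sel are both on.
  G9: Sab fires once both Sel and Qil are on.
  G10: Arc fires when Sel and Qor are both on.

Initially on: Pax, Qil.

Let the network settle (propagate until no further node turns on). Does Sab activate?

Qil and Pax are on, so Wex fires (G2).
Qil and Wex are on, so Dor fires (G7).
G1: Dor and Wex on → Yul on.
Pax, Qil, and Yul are on, so Qor fires (G4).
Yul and Qor are on, so Sab fires (G6).

Yes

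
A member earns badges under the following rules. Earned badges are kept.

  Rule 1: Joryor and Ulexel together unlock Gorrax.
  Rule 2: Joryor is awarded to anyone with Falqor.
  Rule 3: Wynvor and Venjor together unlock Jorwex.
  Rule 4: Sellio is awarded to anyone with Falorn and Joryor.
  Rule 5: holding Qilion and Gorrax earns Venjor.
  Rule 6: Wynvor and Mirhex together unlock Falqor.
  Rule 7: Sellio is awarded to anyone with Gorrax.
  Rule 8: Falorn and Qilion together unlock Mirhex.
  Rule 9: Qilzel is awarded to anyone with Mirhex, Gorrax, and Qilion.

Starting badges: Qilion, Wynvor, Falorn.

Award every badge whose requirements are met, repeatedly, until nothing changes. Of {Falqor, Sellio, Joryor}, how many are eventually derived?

3

With Falorn and Qilion, Mirhex is earned (Rule 8).
With Wynvor and Mirhex, Falqor is earned (Rule 6).
With Falqor, Joryor is earned (Rule 2).
With Falorn and Joryor, Sellio is earned (Rule 4).
Falqor: reached.
Sellio: reached.
Joryor: reached.
All 3 are reached.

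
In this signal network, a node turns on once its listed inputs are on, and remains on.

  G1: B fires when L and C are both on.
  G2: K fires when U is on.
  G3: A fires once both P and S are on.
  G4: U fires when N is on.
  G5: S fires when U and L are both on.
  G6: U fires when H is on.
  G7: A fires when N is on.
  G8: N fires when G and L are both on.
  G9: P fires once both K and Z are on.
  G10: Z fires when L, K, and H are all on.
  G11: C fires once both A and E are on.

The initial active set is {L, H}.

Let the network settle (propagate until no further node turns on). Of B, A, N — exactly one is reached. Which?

A

G6: H on → U on.
G5: U and L on → S on.
U is on, so K fires (G2).
L, K, and H are on, so Z fires (G10).
K and Z are on, so P fires (G9).
P and S are on, so A fires (G3).
B would need L and C (G1), but C never turns on. N would need G and L (G8), but G never turns on.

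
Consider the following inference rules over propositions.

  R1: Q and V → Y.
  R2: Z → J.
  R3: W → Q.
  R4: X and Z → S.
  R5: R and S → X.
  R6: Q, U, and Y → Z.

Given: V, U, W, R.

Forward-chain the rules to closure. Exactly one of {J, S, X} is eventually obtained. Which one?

J

From W, R3 gives Q.
Q and V hold, so Y follows (R1).
Q, U, and Y hold, so Z follows (R6).
Z holds, so J follows (R2).
S would need X and Z (R4), but X is never established. X would need R and S (R5), but S is never established.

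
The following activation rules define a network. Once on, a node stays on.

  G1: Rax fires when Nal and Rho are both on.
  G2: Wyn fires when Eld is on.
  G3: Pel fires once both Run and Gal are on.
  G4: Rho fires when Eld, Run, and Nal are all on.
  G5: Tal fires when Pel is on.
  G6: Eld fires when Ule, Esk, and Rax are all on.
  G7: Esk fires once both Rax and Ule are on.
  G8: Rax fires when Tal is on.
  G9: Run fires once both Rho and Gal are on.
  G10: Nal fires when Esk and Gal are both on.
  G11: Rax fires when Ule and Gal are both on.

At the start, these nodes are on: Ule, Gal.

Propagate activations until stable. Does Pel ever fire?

Pel would need Run and Gal (G3), but Run never turns on.

No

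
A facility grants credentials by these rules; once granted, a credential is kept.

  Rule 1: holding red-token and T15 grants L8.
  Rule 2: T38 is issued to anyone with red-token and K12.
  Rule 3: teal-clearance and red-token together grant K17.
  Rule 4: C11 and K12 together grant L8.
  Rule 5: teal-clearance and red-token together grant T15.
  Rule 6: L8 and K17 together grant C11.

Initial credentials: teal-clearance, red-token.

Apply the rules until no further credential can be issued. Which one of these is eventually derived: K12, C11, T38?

Holding teal-clearance and red-token grants K17 (Rule 3).
Holding teal-clearance and red-token grants T15 (Rule 5).
Holding red-token and T15 grants L8 (Rule 1).
Holding L8 and K17 grants C11 (Rule 6).
T38 would need red-token and K12 (Rule 2), but K12 is never granted. No rule produces K12, and it is not given.

C11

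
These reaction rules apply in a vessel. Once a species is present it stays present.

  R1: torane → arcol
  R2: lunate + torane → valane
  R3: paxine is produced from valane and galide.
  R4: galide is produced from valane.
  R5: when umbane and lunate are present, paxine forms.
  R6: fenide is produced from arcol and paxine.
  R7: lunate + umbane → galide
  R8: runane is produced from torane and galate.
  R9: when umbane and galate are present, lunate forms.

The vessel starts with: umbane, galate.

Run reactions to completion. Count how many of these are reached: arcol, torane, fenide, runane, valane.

arcol would need torane (R1), but torane never forms.
No rule produces torane, and it is not given.
fenide would need arcol and paxine (R6), but arcol never forms.
runane would need torane and galate (R8), but torane never forms.
valane would need lunate and torane (R2), but torane never forms.
None of the 5 are reached.

0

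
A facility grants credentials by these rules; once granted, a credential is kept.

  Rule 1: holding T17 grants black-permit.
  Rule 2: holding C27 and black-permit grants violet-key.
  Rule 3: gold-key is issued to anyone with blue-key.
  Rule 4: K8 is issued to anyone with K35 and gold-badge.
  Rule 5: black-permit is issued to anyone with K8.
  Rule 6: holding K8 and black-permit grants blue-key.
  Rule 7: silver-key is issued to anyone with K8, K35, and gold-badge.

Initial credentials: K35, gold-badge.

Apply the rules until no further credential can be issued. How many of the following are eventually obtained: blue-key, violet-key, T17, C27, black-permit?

Holding K35 and gold-badge grants K8 (Rule 4).
Holding K8 grants black-permit (Rule 5).
Holding K8 and black-permit grants blue-key (Rule 6).
blue-key: reached.
violet-key would need C27 and black-permit (Rule 2), but C27 is never granted.
No rule produces T17, and it is not given.
No rule produces C27, and it is not given.
black-permit: reached.
Reached: blue-key and black-permit — 2 of the 5.

2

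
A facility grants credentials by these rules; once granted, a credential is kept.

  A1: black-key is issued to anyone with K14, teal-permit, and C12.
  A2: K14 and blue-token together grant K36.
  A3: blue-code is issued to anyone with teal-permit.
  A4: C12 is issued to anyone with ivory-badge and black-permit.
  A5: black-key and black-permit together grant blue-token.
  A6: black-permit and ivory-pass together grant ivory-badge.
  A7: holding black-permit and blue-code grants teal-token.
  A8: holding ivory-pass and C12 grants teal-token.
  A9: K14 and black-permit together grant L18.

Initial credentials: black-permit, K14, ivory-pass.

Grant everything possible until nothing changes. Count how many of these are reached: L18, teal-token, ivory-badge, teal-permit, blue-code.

Holding black-permit and ivory-pass grants ivory-badge (A6).
Holding K14 and black-permit grants L18 (A9).
Holding ivory-badge and black-permit grants C12 (A4).
Holding ivory-pass and C12 grants teal-token (A8).
L18: reached.
teal-token: reached.
ivory-badge: reached.
No rule produces teal-permit, and it is not given.
blue-code would need teal-permit (A3), but teal-permit is never granted.
Reached: L18, teal-token, and ivory-badge — 3 of the 5.

3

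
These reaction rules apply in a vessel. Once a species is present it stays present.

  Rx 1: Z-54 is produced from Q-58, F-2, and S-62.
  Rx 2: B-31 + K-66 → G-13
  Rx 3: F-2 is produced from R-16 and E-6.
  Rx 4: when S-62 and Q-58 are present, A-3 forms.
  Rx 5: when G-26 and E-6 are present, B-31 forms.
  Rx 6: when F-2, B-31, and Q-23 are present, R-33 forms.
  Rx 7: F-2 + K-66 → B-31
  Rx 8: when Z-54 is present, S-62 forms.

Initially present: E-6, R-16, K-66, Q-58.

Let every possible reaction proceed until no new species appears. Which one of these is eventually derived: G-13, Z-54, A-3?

G-13

R-16 and E-6 present → F-2 forms (Rx 3).
F-2 and K-66 present → B-31 forms (Rx 7).
B-31 and K-66 present → G-13 forms (Rx 2).
A-3 would need S-62 and Q-58 (Rx 4), but S-62 never forms. Z-54 would need Q-58, F-2, and S-62 (Rx 1), but S-62 never forms.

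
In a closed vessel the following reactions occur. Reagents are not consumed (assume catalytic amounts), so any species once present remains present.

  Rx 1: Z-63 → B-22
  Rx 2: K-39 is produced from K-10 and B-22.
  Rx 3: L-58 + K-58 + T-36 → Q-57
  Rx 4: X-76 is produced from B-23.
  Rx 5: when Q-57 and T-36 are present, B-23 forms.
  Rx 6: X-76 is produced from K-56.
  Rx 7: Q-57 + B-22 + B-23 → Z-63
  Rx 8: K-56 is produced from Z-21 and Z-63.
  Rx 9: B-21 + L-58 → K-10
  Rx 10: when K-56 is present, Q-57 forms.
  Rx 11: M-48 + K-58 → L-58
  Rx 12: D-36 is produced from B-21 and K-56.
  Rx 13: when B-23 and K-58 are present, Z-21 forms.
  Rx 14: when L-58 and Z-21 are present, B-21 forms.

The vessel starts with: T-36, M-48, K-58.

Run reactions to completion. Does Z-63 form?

No

Z-63 would need Q-57, B-22, and B-23 (Rx 7), but B-22 never forms.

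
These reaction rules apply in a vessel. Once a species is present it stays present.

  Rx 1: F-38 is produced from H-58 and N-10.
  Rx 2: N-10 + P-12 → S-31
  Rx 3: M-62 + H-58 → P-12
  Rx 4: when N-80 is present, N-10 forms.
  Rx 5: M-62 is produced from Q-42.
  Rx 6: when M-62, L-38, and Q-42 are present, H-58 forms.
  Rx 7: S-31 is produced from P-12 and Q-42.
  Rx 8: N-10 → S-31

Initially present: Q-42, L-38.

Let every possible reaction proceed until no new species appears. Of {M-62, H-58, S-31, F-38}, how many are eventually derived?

3

Q-42 present → M-62 forms (Rx 5).
M-62, L-38, and Q-42 present → H-58 forms (Rx 6).
M-62 and H-58 present → P-12 forms (Rx 3).
P-12 and Q-42 present → S-31 forms (Rx 7).
M-62: reached.
H-58: reached.
S-31: reached.
F-38 would need H-58 and N-10 (Rx 1), but N-10 never forms.
Reached: M-62, H-58, and S-31 — 3 of the 4.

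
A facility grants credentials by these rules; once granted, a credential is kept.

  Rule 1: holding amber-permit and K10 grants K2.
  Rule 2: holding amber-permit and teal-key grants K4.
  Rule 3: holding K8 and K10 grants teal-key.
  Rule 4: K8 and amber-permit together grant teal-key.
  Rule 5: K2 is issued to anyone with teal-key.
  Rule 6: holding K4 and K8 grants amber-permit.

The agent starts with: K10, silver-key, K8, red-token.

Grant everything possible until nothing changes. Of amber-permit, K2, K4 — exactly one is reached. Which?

K2

Holding K8 and K10 grants teal-key (Rule 3).
Holding teal-key grants K2 (Rule 5).
K4 would need amber-permit and teal-key (Rule 2), but amber-permit is never granted. amber-permit would need K4 and K8 (Rule 6), but K4 is never granted.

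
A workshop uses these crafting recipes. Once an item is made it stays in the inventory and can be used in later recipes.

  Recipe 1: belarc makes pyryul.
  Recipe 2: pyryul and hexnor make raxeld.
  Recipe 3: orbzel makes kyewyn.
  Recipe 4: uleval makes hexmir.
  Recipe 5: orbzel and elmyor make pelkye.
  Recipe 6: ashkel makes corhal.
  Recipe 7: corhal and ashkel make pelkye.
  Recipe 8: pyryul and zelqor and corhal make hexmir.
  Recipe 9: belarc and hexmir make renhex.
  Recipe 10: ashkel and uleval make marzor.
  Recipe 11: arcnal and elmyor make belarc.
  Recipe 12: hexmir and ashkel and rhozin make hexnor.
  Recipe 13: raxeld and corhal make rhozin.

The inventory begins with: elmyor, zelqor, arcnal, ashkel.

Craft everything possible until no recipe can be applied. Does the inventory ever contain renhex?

Yes

Using Recipe 6, ashkel makes corhal.
Using Recipe 11, arcnal and elmyor make belarc.
Using Recipe 1, belarc makes pyryul.
Using Recipe 8, pyryul, zelqor, and corhal make hexmir.
belarc and hexmir → renhex (Recipe 9).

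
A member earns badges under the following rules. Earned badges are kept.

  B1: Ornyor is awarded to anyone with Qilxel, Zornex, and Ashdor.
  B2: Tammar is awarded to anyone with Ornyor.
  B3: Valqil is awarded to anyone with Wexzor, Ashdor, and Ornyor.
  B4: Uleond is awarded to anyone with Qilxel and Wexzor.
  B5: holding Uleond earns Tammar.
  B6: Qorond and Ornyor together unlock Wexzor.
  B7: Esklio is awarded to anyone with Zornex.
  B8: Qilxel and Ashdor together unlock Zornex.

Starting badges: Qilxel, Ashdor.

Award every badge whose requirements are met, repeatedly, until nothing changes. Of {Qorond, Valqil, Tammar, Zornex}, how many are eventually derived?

2

With Qilxel and Ashdor, Zornex is earned (B8).
With Qilxel, Zornex, and Ashdor, Ornyor is earned (B1).
With Ornyor, Tammar is earned (B2).
No rule produces Qorond, and it is not given.
Valqil would need Wexzor, Ashdor, and Ornyor (B3), but Wexzor is never earned.
Tammar: reached.
Zornex: reached.
Reached: Tammar and Zornex — 2 of the 4.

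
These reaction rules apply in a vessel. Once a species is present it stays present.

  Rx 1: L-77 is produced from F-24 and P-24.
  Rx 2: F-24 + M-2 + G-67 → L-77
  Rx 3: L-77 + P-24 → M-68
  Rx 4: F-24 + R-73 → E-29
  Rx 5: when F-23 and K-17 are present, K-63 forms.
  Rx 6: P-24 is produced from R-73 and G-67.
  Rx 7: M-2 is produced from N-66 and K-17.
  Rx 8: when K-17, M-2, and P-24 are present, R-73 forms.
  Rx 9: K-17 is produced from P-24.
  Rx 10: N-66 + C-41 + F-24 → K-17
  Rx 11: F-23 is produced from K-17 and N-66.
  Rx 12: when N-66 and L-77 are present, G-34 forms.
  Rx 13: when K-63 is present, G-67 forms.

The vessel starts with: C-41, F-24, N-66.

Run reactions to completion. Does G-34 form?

N-66, C-41, and F-24 present → K-17 forms (Rx 10).
K-17 and N-66 present → F-23 forms (Rx 11).
N-66 and K-17 present → M-2 forms (Rx 7).
F-23 and K-17 present → K-63 forms (Rx 5).
K-63 present → G-67 forms (Rx 13).
F-24, M-2, and G-67 present → L-77 forms (Rx 2).
N-66 and L-77 present → G-34 forms (Rx 12).

Yes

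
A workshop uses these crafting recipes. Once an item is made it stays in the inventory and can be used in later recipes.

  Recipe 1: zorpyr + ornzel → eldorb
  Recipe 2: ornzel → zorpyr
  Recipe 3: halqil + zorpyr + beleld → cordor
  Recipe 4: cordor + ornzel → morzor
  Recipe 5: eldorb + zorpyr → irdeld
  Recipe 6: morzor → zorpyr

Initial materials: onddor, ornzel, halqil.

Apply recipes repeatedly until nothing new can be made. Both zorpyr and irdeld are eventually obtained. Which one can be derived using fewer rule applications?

zorpyr: ornzel → zorpyr (Recipe 2). [1 rule application]
irdeld: ornzel → zorpyr (Recipe 2). Using Recipe 1, zorpyr and ornzel make eldorb. Using Recipe 5, eldorb and zorpyr make irdeld. [3 rule applications]
zorpyr needs fewer.

zorpyr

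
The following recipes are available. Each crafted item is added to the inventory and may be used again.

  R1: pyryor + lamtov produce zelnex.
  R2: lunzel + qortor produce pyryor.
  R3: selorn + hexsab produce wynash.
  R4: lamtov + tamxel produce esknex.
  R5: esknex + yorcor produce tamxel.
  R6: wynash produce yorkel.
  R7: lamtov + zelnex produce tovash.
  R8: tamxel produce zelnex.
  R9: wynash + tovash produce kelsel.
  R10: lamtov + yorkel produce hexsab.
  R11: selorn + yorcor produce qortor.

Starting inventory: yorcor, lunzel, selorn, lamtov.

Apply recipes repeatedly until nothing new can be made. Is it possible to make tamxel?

No

tamxel would need esknex and yorcor (R5), but esknex is never obtained.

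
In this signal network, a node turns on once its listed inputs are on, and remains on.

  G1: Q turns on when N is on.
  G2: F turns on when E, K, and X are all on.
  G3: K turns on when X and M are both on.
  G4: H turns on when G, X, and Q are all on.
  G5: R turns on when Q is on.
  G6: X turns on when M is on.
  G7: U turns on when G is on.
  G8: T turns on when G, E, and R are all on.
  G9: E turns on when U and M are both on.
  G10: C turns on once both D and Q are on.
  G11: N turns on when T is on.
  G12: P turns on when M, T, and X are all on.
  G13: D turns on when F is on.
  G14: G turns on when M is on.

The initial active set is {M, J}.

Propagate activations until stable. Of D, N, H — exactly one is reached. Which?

M is on, so X turns on (G6).
G14: M on → G on.
G7: G on → U on.
X and M are on, so K turns on (G3).
U and M are on, so E turns on (G9).
E, K, and X are on, so F turns on (G2).
G13: F on → D on.
H would need G, X, and Q (G4), but Q never turns on. N would need T (G11), but T never turns on.

D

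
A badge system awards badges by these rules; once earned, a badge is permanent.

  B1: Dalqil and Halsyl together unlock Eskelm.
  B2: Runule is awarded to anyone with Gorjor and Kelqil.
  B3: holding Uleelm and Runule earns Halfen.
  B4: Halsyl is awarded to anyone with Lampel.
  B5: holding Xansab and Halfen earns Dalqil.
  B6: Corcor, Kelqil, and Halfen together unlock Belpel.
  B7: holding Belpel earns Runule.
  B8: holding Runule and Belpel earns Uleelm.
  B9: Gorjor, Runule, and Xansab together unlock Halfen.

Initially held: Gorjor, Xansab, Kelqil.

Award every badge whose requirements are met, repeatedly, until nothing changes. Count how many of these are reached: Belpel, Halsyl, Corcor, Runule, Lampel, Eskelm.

1

With Gorjor and Kelqil, Runule is earned (B2).
Belpel would need Corcor, Kelqil, and Halfen (B6), but Corcor is never earned.
Halsyl would need Lampel (B4), but Lampel is never earned.
No rule produces Corcor, and it is not given.
Runule: reached.
No rule produces Lampel, and it is not given.
Eskelm would need Dalqil and Halsyl (B1), but Halsyl is never earned.
Reached: Runule — 1 of the 6.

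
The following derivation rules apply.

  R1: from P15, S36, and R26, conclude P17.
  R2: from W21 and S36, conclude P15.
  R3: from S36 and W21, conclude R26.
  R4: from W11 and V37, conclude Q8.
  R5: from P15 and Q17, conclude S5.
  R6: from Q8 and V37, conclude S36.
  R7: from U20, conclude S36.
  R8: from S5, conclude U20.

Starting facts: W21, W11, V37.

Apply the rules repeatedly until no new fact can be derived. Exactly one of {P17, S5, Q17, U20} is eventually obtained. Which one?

P17

W11 and V37 hold, so Q8 follows (R4).
Q8 and V37 hold, so S36 follows (R6).
From S36 and W21, R3 gives R26.
W21 and S36 hold, so P15 follows (R2).
P15, S36, and R26 hold, so P17 follows (R1).
S5 would need P15 and Q17 (R5), but Q17 is never established. U20 would need S5 (R8), but S5 is never established. No rule produces Q17, and it is not given.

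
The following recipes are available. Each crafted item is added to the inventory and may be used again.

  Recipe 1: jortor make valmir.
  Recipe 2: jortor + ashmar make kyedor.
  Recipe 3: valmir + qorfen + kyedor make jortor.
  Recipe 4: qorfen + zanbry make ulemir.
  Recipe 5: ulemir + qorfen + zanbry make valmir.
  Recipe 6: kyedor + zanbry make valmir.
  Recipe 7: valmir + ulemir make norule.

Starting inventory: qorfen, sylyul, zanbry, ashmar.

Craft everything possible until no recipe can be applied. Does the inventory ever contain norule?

Yes

qorfen + zanbry → ulemir (Recipe 4).
ulemir + qorfen + zanbry → valmir (Recipe 5).
Using Recipe 7, valmir and ulemir make norule.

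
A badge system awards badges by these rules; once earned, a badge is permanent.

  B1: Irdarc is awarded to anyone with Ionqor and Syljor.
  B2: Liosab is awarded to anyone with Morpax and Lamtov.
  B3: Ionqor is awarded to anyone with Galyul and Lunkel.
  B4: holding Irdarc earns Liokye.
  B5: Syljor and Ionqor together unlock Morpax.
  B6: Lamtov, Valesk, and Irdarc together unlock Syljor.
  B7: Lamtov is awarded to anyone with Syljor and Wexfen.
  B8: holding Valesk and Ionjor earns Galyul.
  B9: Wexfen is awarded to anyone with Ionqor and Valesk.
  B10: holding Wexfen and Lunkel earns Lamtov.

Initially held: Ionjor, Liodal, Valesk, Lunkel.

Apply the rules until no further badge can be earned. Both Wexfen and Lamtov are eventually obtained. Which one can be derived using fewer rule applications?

Wexfen: With Valesk and Ionjor, Galyul is earned (B8). With Galyul and Lunkel, Ionqor is earned (B3). With Ionqor and Valesk, Wexfen is earned (B9). [3 rule applications]
Lamtov: With Valesk and Ionjor, Galyul is earned (B8). With Galyul and Lunkel, Ionqor is earned (B3). With Ionqor and Valesk, Wexfen is earned (B9). With Wexfen and Lunkel, Lamtov is earned (B10). [4 rule applications]
Wexfen needs fewer.

Wexfen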